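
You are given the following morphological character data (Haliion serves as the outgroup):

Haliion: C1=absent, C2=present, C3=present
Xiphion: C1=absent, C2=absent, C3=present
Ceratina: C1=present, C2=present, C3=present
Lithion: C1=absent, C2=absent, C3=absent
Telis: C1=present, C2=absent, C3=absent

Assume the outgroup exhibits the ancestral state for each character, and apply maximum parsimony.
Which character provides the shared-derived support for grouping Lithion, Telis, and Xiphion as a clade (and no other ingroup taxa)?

C2

Character polarity is set by the outgroup: the derived state is whichever differs from the outgroup's state, so for C2, C3 the derived state is 'absent', and for the remaining characters it is 'present'.
C1 (state 'present') occurs in Ceratina and Telis but conflicts with the nesting implied by the other characters — most parsimoniously interpreted as homoplasy.
Only Lithion, Telis, and Xiphion show the derived state 'absent' for C2, supporting them as a clade.
C3 (derived state 'absent') is shared by Lithion and Telis — a synapomorphy uniting that clade.
Most parsimonious ingroup topology: ((Xiphion,(Lithion,Telis)),Ceratina).
The clade {Lithion, Telis, Xiphion} is supported by C2: its derived state 'absent' occurs in exactly those taxa and in no other taxon (including the outgroup).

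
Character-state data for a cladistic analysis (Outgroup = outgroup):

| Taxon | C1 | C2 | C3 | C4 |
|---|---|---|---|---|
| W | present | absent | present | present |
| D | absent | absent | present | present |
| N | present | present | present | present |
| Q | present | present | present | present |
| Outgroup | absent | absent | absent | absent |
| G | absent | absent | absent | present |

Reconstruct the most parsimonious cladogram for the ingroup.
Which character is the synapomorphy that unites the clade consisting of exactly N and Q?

C2

The outgroup has state 'absent' for every character, so 'present' is the derived state throughout.
C1 (derived state 'present') is shared by N, Q, and W — a synapomorphy uniting that clade.
Only N and Q show the derived state 'present' for C2, supporting them as a clade.
C3 (derived state 'present') is shared by D, N, Q, and W — a synapomorphy uniting that clade.
C4 (derived state 'present') is shared by all ingroup taxa — unites the whole ingroup.
Most parsimonious ingroup topology: ((((N,Q),W),D),G).
The clade {N, Q} is supported by C2: its derived state 'present' occurs in exactly those taxa and in no other taxon (including the outgroup).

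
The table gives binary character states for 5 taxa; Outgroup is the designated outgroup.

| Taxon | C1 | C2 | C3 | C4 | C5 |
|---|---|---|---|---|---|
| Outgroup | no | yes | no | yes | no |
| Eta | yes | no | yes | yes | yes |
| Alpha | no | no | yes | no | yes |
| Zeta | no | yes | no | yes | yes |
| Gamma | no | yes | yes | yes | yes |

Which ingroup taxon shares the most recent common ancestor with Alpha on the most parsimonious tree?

Character polarity is set by the outgroup: the derived state is whichever differs from the outgroup's state, so for C2, C4 the derived state is 'no', and for the remaining characters it is 'yes'.
C1: derived state 'yes' in Eta only — an autapomorphy, so it tells us nothing about relationships among taxa.
Only Alpha and Eta show the derived state 'no' for C2, supporting them as a clade.
C3 (derived state 'yes') is shared by Alpha, Eta, and Gamma — a synapomorphy uniting that clade.
C4: derived state 'no' in Alpha only — an autapomorphy, so it tells us nothing about relationships among taxa.
C5 (derived state 'yes') is shared by all ingroup taxa — unites the whole ingroup.
Most parsimonious ingroup topology: (((Eta,Alpha),Gamma),Zeta).
Alpha and Eta form a cherry on this tree, so they are sister taxa.

Eta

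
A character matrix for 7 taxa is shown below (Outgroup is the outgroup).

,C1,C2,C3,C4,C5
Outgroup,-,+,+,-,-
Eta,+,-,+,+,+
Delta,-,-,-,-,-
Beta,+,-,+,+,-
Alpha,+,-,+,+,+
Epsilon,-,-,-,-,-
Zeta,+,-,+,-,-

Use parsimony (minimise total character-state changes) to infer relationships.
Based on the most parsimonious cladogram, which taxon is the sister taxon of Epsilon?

Delta

Character polarity is set by the outgroup: the derived state is whichever differs from the outgroup's state, so for C2, C3 the derived state is '-', and for the remaining characters it is '+'.
C1: derived state '+' in Alpha, Beta, Eta, and Zeta only — synapomorphy for {Alpha, Beta, Eta, Zeta}.
All ingroup taxa share the derived state '-' for C2; it defines the ingroup but does not resolve relationships within it.
C3 (derived state '-') is shared by Delta and Epsilon — a synapomorphy uniting that clade.
C4 (derived state '+') is shared by Alpha, Beta, and Eta — a synapomorphy uniting that clade.
C5 (derived state '+') is shared by Alpha and Eta — a synapomorphy uniting that clade.
Most parsimonious ingroup topology: ((((Eta,Alpha),Beta),Zeta),(Delta,Epsilon)).
Epsilon and Delta form a cherry on this tree, so they are sister taxa.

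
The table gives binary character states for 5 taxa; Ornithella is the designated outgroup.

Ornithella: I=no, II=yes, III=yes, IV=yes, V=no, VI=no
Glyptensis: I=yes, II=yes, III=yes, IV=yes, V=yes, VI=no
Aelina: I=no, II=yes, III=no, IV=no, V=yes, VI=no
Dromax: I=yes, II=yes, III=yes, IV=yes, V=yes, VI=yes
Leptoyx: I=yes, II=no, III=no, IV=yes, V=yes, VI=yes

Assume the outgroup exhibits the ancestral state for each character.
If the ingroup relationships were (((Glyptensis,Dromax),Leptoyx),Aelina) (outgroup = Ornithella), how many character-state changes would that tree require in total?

Map each character onto (((Glyptensis,Dromax),Leptoyx),Aelina) (rooted by Ornithella) and count the minimum state changes it requires (Fitch parsimony):
I: 1; II: 1; III: 2; IV: 1; V: 1; VI: 2.
Total tree length = 8.

8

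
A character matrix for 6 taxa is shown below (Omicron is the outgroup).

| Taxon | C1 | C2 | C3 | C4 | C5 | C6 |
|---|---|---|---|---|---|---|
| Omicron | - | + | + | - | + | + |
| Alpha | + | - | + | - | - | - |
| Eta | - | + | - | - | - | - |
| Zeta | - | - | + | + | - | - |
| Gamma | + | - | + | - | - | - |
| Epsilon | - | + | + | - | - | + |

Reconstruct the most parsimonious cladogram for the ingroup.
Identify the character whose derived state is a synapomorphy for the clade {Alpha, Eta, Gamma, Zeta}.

C6

Character polarity is set by the outgroup: the derived state is whichever differs from the outgroup's state, so for C2, C3, C5, C6 the derived state is '-', and for the remaining characters it is '+'.
Only Alpha and Gamma show the derived state '+' for C1, supporting them as a clade.
C2 (derived state '-') is shared by Alpha, Gamma, and Zeta — a synapomorphy uniting that clade.
C3 (derived state '-') is unique to Eta (autapomorphy; uninformative for grouping).
C4 (derived state '+') is unique to Zeta (autapomorphy; uninformative for grouping).
C5 (derived state '-') is shared by all ingroup taxa — unites the whole ingroup.
Only Alpha, Eta, Gamma, and Zeta show the derived state '-' for C6, supporting them as a clade.
Most parsimonious ingroup topology: ((((Alpha,Gamma),Zeta),Eta),Epsilon).
The clade {Alpha, Eta, Gamma, Zeta} is supported by C6: its derived state '-' occurs in exactly those taxa and in no other taxon (including the outgroup).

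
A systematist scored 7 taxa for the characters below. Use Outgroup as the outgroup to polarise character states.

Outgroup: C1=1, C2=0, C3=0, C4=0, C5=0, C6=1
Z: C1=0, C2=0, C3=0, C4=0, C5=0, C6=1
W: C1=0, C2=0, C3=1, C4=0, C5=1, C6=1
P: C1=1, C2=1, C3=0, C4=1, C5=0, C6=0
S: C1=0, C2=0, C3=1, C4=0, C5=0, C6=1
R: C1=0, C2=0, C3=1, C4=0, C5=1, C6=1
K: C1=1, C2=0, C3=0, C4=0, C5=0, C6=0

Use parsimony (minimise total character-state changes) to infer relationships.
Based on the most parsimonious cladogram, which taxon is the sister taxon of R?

W

Character polarity is set by the outgroup: the derived state is whichever differs from the outgroup's state, so for C1, C6 the derived state is '0', and for the remaining characters it is '1'.
C1 (derived state '0') is shared by R, S, W, and Z — a synapomorphy uniting that clade.
C2: derived state '1' in P only — an autapomorphy, so it tells us nothing about relationships among taxa.
Only R, S, and W show the derived state '1' for C3, supporting them as a clade.
C4 (derived state '1') is unique to P (autapomorphy; uninformative for grouping).
C5: derived state '1' in R and W only — synapomorphy for {R, W}.
C6: derived state '0' in K and P only — synapomorphy for {K, P}.
Most parsimonious ingroup topology: ((Z,((W,R),S)),(P,K)).
R and W form a cherry on this tree, so they are sister taxa.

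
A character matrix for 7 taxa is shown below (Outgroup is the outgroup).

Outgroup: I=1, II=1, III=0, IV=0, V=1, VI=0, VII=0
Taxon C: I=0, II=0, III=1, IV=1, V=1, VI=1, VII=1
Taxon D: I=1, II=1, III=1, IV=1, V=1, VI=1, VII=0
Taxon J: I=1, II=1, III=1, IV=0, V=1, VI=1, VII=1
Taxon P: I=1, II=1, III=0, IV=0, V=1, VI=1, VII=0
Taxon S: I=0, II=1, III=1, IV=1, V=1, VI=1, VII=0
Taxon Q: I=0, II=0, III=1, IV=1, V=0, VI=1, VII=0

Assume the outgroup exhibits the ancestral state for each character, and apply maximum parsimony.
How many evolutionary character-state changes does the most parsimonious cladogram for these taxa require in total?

8

Character polarity is set by the outgroup: the derived state is whichever differs from the outgroup's state, so for I, II, V the derived state is '0', and for the remaining characters it is '1'.
Only Taxon C, Taxon Q, and Taxon S show the derived state '0' for I, supporting them as a clade.
II: derived state '0' in Taxon C and Taxon Q only — synapomorphy for {Taxon C, Taxon Q}.
III (derived state '1') is shared by Taxon C, Taxon D, Taxon J, Taxon Q, and Taxon S — a synapomorphy uniting that clade.
IV (derived state '1') is shared by Taxon C, Taxon D, Taxon Q, and Taxon S — a synapomorphy uniting that clade.
V: derived state '0' in Taxon Q only — an autapomorphy, so it tells us nothing about relationships among taxa.
All ingroup taxa share the derived state '1' for VI; it defines the ingroup but does not resolve relationships within it.
VII (state '1') occurs in Taxon C and Taxon J but conflicts with the nesting implied by the other characters — most parsimoniously interpreted as homoplasy.
Most parsimonious ingroup topology: (((((Taxon C,Taxon Q),Taxon S),Taxon D),Taxon J),Taxon P).
Changes per character on this tree: I: 1; II: 1; III: 1; IV: 1; V: 1; VI: 1; VII: 2.
Total = 8.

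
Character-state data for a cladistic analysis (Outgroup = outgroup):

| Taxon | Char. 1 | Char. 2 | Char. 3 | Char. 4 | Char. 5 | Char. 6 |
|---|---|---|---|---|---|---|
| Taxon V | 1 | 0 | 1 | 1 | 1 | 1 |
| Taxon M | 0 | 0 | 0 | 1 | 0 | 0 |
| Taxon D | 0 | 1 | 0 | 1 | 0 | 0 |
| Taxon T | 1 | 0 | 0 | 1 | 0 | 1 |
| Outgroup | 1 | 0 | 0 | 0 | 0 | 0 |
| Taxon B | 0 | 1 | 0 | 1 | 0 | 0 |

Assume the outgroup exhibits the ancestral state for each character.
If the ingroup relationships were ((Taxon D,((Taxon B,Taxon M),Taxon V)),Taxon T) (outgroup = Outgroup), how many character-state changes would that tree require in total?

Map each character onto ((Taxon D,((Taxon B,Taxon M),Taxon V)),Taxon T) (rooted by Outgroup) and count the minimum state changes it requires (Fitch parsimony):
Char. 1: 2; Char. 2: 2; Char. 3: 1; Char. 4: 1; Char. 5: 1; Char. 6: 2.
Total tree length = 9.

9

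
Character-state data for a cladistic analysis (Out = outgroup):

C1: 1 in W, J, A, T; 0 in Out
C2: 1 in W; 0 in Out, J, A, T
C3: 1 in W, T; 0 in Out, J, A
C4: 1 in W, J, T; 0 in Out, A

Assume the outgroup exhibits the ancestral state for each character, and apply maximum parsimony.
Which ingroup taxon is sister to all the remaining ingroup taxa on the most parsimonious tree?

A

The outgroup has state '0' for every character, so '1' is the derived state throughout.
C1 (derived state '1') is shared by all ingroup taxa — unites the whole ingroup.
C2 (derived state '1') is unique to W (autapomorphy; uninformative for grouping).
C3: derived state '1' in T and W only — synapomorphy for {T, W}.
C4: derived state '1' in J, T, and W only — synapomorphy for {J, T, W}.
Most parsimonious ingroup topology: (((W,T),J),A).
A is sister to the clade containing all other ingroup taxa, so it is the earliest-diverging (most basal) ingroup lineage.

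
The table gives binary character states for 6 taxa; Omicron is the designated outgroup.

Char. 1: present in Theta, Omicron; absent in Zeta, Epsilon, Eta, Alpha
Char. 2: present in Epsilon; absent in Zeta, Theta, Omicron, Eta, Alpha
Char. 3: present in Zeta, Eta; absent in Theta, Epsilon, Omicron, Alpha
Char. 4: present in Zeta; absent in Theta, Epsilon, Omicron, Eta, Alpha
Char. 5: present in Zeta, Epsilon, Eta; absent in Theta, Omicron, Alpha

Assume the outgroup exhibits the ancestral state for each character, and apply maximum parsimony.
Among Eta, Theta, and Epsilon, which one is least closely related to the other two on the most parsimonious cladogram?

Theta

Character polarity is set by the outgroup: the derived state is whichever differs from the outgroup's state, so for Char. 1 the derived state is 'absent', and for the remaining characters it is 'present'.
Char. 1 (derived state 'absent') is shared by Alpha, Epsilon, Eta, and Zeta — a synapomorphy uniting that clade.
Char. 2 (derived state 'present') is unique to Epsilon (autapomorphy; uninformative for grouping).
Char. 3 (derived state 'present') is shared by Eta and Zeta — a synapomorphy uniting that clade.
Char. 4 (derived state 'present') is unique to Zeta (autapomorphy; uninformative for grouping).
Only Epsilon, Eta, and Zeta show the derived state 'present' for Char. 5, supporting them as a clade.
Most parsimonious ingroup topology: (((Epsilon,(Eta,Zeta)),Alpha),Theta).
Eta and Epsilon share a more recent common ancestor with each other than either does with Theta, so Theta is the least closely related of the three.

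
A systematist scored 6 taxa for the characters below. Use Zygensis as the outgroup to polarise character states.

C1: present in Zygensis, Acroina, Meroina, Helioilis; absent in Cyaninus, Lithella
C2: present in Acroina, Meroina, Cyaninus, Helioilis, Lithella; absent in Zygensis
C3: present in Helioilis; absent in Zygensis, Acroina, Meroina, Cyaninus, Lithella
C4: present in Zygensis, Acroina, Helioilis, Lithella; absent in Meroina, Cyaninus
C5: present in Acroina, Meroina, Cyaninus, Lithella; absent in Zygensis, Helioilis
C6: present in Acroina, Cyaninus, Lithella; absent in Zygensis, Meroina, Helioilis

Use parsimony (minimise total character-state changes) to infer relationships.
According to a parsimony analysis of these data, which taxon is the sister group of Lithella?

Cyaninus

Character polarity is set by the outgroup: the derived state is whichever differs from the outgroup's state, so for C1, C4 the derived state is 'absent', and for the remaining characters it is 'present'.
C1: derived state 'absent' in Cyaninus and Lithella only — synapomorphy for {Cyaninus, Lithella}.
All ingroup taxa share the derived state 'present' for C2; it defines the ingroup but does not resolve relationships within it.
C3 (derived state 'present') is unique to Helioilis (autapomorphy; uninformative for grouping).
C4 (state 'absent') occurs in Cyaninus and Meroina but conflicts with the nesting implied by the other characters — most parsimoniously interpreted as homoplasy.
Only Acroina, Cyaninus, Lithella, and Meroina show the derived state 'present' for C5, supporting them as a clade.
C6 (derived state 'present') is shared by Acroina, Cyaninus, and Lithella — a synapomorphy uniting that clade.
Most parsimonious ingroup topology: (((Acroina,(Cyaninus,Lithella)),Meroina),Helioilis).
Lithella and Cyaninus form a cherry on this tree, so they are sister taxa.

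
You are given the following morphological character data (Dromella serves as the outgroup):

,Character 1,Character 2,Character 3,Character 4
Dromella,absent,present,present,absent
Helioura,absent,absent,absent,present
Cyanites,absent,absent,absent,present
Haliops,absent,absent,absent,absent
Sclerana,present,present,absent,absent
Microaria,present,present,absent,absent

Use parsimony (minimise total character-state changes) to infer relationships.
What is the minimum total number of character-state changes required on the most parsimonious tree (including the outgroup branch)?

Character polarity is set by the outgroup: the derived state is whichever differs from the outgroup's state, so for Character 2, Character 3 the derived state is 'absent', and for the remaining characters it is 'present'.
Only Microaria and Sclerana show the derived state 'present' for Character 1, supporting them as a clade.
Character 2: derived state 'absent' in Cyanites, Haliops, and Helioura only — synapomorphy for {Cyanites, Haliops, Helioura}.
All ingroup taxa share the derived state 'absent' for Character 3; it defines the ingroup but does not resolve relationships within it.
Character 4: derived state 'present' in Cyanites and Helioura only — synapomorphy for {Cyanites, Helioura}.
Most parsimonious ingroup topology: (((Helioura,Cyanites),Haliops),(Sclerana,Microaria)).
Changes per character on this tree: Character 1: 1; Character 2: 1; Character 3: 1; Character 4: 1.
Total = 4.

4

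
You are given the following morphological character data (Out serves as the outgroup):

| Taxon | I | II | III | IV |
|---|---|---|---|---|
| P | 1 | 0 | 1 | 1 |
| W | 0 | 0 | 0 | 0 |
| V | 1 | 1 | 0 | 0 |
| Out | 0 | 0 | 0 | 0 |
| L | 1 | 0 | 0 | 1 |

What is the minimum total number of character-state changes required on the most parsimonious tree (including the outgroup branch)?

4

The outgroup has state '0' for every character, so '1' is the derived state throughout.
Only L, P, and V show the derived state '1' for I, supporting them as a clade.
II (derived state '1') is unique to V (autapomorphy; uninformative for grouping).
III: derived state '1' in P only — an autapomorphy, so it tells us nothing about relationships among taxa.
Only L and P show the derived state '1' for IV, supporting them as a clade.
Most parsimonious ingroup topology: (((L,P),V),W).
Changes per character on this tree: I: 1; II: 1; III: 1; IV: 1.
Total = 4.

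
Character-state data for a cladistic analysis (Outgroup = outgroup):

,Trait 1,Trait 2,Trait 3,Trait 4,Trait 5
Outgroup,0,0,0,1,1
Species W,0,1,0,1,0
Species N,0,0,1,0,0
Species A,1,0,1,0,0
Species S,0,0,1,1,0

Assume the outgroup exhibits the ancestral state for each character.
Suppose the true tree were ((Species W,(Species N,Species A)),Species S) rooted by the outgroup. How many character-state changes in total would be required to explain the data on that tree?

6

Map each character onto ((Species W,(Species N,Species A)),Species S) (rooted by Outgroup) and count the minimum state changes it requires (Fitch parsimony):
Trait 1: 1; Trait 2: 1; Trait 3: 2; Trait 4: 1; Trait 5: 1.
Total tree length = 6.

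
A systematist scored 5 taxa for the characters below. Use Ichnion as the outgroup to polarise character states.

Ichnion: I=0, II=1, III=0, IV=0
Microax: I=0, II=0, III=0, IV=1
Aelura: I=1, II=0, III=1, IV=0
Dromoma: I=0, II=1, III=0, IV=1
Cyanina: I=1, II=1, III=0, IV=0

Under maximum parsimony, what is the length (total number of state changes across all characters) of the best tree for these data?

5

Character polarity is set by the outgroup: the derived state is whichever differs from the outgroup's state, so for II the derived state is '0', and for the remaining characters it is '1'.
I: derived state '1' in Aelura and Cyanina only — synapomorphy for {Aelura, Cyanina}.
II groups Aelura and Microax, which is incompatible with the clades supported by the remaining characters; treating it as convergent (homoplasy) costs fewer steps than any alternative tree.
III (derived state '1') is unique to Aelura (autapomorphy; uninformative for grouping).
IV (derived state '1') is shared by Dromoma and Microax — a synapomorphy uniting that clade.
Most parsimonious ingroup topology: ((Microax,Dromoma),(Aelura,Cyanina)).
Changes per character on this tree: I: 1; II: 2; III: 1; IV: 1.
Total = 5.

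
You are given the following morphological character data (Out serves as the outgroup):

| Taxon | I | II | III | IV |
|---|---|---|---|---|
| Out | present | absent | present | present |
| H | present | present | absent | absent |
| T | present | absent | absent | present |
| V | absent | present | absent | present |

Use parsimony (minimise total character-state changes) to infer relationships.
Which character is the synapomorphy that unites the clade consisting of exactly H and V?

Character polarity is set by the outgroup: the derived state is whichever differs from the outgroup's state, so for I, III, IV the derived state is 'absent', and for the remaining characters it is 'present'.
I (derived state 'absent') is unique to V (autapomorphy; uninformative for grouping).
II (derived state 'present') is shared by H and V — a synapomorphy uniting that clade.
All ingroup taxa share the derived state 'absent' for III; it defines the ingroup but does not resolve relationships within it.
IV: derived state 'absent' in H only — an autapomorphy, so it tells us nothing about relationships among taxa.
Most parsimonious ingroup topology: ((H,V),T).
The clade {H, V} is supported by II: its derived state 'present' occurs in exactly those taxa and in no other taxon (including the outgroup).

II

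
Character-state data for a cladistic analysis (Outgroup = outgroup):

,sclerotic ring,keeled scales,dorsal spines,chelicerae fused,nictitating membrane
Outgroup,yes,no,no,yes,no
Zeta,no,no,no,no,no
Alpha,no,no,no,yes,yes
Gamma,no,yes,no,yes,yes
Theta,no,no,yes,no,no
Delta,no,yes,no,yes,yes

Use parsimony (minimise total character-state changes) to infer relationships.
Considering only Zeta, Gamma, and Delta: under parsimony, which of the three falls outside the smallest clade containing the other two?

Character polarity is set by the outgroup: the derived state is whichever differs from the outgroup's state, so for sclerotic ring, chelicerae fused the derived state is 'no', and for the remaining characters it is 'yes'.
sclerotic ring (derived state 'no') is shared by all ingroup taxa — unites the whole ingroup.
keeled scales (derived state 'yes') is shared by Delta and Gamma — a synapomorphy uniting that clade.
dorsal spines: derived state 'yes' in Theta only — an autapomorphy, so it tells us nothing about relationships among taxa.
Only Theta and Zeta show the derived state 'no' for chelicerae fused, supporting them as a clade.
Only Alpha, Delta, and Gamma show the derived state 'yes' for nictitating membrane, supporting them as a clade.
Most parsimonious ingroup topology: ((Zeta,Theta),(Alpha,(Gamma,Delta))).
Delta and Gamma share a more recent common ancestor with each other than either does with Zeta, so Zeta is the least closely related of the three.

Zeta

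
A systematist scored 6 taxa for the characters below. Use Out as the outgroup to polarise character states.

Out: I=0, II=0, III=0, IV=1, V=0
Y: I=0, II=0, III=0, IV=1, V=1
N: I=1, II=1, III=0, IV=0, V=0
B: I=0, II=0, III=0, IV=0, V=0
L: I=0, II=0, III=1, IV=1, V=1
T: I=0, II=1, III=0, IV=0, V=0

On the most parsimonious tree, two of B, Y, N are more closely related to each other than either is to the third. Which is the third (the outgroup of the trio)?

Character polarity is set by the outgroup: the derived state is whichever differs from the outgroup's state, so for IV the derived state is '0', and for the remaining characters it is '1'.
I: derived state '1' in N only — an autapomorphy, so it tells us nothing about relationships among taxa.
Only N and T show the derived state '1' for II, supporting them as a clade.
III (derived state '1') is unique to L (autapomorphy; uninformative for grouping).
IV (derived state '0') is shared by B, N, and T — a synapomorphy uniting that clade.
Only L and Y show the derived state '1' for V, supporting them as a clade.
Most parsimonious ingroup topology: ((Y,L),((N,T),B)).
N and B share a more recent common ancestor with each other than either does with Y, so Y is the least closely related of the three.

Y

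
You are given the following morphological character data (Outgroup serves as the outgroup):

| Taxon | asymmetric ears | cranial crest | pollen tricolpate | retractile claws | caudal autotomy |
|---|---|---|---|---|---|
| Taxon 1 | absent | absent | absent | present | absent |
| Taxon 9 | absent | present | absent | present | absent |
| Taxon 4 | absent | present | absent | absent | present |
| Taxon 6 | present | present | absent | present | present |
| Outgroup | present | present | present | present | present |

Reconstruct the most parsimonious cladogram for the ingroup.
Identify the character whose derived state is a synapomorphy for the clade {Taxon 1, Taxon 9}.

The outgroup has state 'present' for every character, so 'absent' is the derived state throughout.
Only Taxon 1, Taxon 4, and Taxon 9 show the derived state 'absent' for asymmetric ears, supporting them as a clade.
cranial crest (derived state 'absent') is unique to Taxon 1 (autapomorphy; uninformative for grouping).
pollen tricolpate (derived state 'absent') is shared by all ingroup taxa — unites the whole ingroup.
retractile claws (derived state 'absent') is unique to Taxon 4 (autapomorphy; uninformative for grouping).
Only Taxon 1 and Taxon 9 show the derived state 'absent' for caudal autotomy, supporting them as a clade.
Most parsimonious ingroup topology: (Taxon 6,((Taxon 1,Taxon 9),Taxon 4)).
The clade {Taxon 1, Taxon 9} is supported by caudal autotomy: its derived state 'absent' occurs in exactly those taxa and in no other taxon (including the outgroup).

caudal autotomy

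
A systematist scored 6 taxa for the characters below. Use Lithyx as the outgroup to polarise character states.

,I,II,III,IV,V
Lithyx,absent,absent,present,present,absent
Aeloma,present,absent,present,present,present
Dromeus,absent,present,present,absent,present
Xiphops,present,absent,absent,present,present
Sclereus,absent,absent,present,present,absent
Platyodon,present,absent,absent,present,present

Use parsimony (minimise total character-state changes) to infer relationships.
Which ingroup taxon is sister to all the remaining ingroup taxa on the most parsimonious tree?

Character polarity is set by the outgroup: the derived state is whichever differs from the outgroup's state, so for III, IV the derived state is 'absent', and for the remaining characters it is 'present'.
Only Aeloma, Platyodon, and Xiphops show the derived state 'present' for I, supporting them as a clade.
II (derived state 'present') is unique to Dromeus (autapomorphy; uninformative for grouping).
III: derived state 'absent' in Platyodon and Xiphops only — synapomorphy for {Platyodon, Xiphops}.
IV (derived state 'absent') is unique to Dromeus (autapomorphy; uninformative for grouping).
V (derived state 'present') is shared by Aeloma, Dromeus, Platyodon, and Xiphops — a synapomorphy uniting that clade.
Most parsimonious ingroup topology: (((Aeloma,(Xiphops,Platyodon)),Dromeus),Sclereus).
Sclereus is sister to the clade containing all other ingroup taxa, so it is the earliest-diverging (most basal) ingroup lineage.

Sclereus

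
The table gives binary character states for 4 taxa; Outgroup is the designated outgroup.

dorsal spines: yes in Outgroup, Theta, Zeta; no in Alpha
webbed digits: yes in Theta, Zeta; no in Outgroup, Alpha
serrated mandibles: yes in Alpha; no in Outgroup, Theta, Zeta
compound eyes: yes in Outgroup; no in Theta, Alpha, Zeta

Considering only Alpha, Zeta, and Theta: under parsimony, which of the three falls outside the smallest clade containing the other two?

Alpha

Character polarity is set by the outgroup: the derived state is whichever differs from the outgroup's state, so for dorsal spines, compound eyes the derived state is 'no', and for the remaining characters it is 'yes'.
dorsal spines (derived state 'no') is unique to Alpha (autapomorphy; uninformative for grouping).
webbed digits (derived state 'yes') is shared by Theta and Zeta — a synapomorphy uniting that clade.
serrated mandibles (derived state 'yes') is unique to Alpha (autapomorphy; uninformative for grouping).
compound eyes (derived state 'no') is shared by all ingroup taxa — unites the whole ingroup.
Most parsimonious ingroup topology: ((Zeta,Theta),Alpha).
Theta and Zeta share a more recent common ancestor with each other than either does with Alpha, so Alpha is the least closely related of the three.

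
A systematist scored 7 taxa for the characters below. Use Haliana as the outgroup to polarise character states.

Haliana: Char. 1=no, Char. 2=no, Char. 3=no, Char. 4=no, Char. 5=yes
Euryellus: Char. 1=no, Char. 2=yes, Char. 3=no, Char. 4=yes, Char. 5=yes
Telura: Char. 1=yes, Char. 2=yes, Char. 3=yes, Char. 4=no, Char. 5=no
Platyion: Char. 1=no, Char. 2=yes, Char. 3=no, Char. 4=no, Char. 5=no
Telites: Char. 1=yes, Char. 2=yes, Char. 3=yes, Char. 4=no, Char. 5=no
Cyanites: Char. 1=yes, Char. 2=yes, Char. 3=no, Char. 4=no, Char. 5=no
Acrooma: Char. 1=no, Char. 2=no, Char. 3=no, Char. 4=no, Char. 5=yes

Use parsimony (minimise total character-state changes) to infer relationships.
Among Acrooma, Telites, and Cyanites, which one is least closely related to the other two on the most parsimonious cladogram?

Character polarity is set by the outgroup: the derived state is whichever differs from the outgroup's state, so for Char. 5 the derived state is 'no', and for the remaining characters it is 'yes'.
Only Cyanites, Telites, and Telura show the derived state 'yes' for Char. 1, supporting them as a clade.
Char. 2 (derived state 'yes') is shared by Cyanites, Euryellus, Platyion, Telites, and Telura — a synapomorphy uniting that clade.
Char. 3 (derived state 'yes') is shared by Telites and Telura — a synapomorphy uniting that clade.
Char. 4 (derived state 'yes') is unique to Euryellus (autapomorphy; uninformative for grouping).
Char. 5: derived state 'no' in Cyanites, Platyion, Telites, and Telura only — synapomorphy for {Cyanites, Platyion, Telites, Telura}.
Most parsimonious ingroup topology: ((Euryellus,(((Telites,Telura),Cyanites),Platyion)),Acrooma).
Cyanites and Telites share a more recent common ancestor with each other than either does with Acrooma, so Acrooma is the least closely related of the three.

Acrooma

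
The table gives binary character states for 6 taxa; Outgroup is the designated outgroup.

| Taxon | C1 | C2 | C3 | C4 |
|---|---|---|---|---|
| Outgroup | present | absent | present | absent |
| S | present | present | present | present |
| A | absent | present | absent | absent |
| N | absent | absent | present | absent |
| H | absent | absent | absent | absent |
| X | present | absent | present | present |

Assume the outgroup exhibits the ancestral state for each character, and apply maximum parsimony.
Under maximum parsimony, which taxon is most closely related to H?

A

Character polarity is set by the outgroup: the derived state is whichever differs from the outgroup's state, so for C1, C3 the derived state is 'absent', and for the remaining characters it is 'present'.
C1 (derived state 'absent') is shared by A, H, and N — a synapomorphy uniting that clade.
C2 groups A and S, which is incompatible with the clades supported by the remaining characters; treating it as convergent (homoplasy) costs fewer steps than any alternative tree.
C3 (derived state 'absent') is shared by A and H — a synapomorphy uniting that clade.
C4: derived state 'present' in S and X only — synapomorphy for {S, X}.
Most parsimonious ingroup topology: ((S,X),((A,H),N)).
H and A form a cherry on this tree, so they are sister taxa.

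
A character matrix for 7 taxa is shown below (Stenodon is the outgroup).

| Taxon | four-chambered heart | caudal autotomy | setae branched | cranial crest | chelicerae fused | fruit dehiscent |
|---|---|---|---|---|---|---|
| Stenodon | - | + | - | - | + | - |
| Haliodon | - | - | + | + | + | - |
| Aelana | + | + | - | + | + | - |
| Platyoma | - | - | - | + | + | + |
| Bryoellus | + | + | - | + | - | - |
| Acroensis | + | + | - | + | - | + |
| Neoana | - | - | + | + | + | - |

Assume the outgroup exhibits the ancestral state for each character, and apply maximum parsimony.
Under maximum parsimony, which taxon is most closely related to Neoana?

Haliodon

Character polarity is set by the outgroup: the derived state is whichever differs from the outgroup's state, so for caudal autotomy, chelicerae fused the derived state is '-', and for the remaining characters it is '+'.
four-chambered heart (derived state '+') is shared by Acroensis, Aelana, and Bryoellus — a synapomorphy uniting that clade.
caudal autotomy (derived state '-') is shared by Haliodon, Neoana, and Platyoma — a synapomorphy uniting that clade.
setae branched (derived state '+') is shared by Haliodon and Neoana — a synapomorphy uniting that clade.
All ingroup taxa share the derived state '+' for cranial crest; it defines the ingroup but does not resolve relationships within it.
chelicerae fused (derived state '-') is shared by Acroensis and Bryoellus — a synapomorphy uniting that clade.
fruit dehiscent (state '+') occurs in Acroensis and Platyoma but conflicts with the nesting implied by the other characters — most parsimoniously interpreted as homoplasy.
Most parsimonious ingroup topology: (((Haliodon,Neoana),Platyoma),(Aelana,(Bryoellus,Acroensis))).
Neoana and Haliodon form a cherry on this tree, so they are sister taxa.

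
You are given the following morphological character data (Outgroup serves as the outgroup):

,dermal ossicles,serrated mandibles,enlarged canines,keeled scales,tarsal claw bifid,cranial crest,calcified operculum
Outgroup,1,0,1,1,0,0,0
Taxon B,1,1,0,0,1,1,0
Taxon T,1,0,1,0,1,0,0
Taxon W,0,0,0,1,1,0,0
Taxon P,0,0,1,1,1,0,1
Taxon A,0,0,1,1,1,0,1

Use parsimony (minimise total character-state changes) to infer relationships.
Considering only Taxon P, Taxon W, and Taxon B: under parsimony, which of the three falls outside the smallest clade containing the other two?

Taxon B

Character polarity is set by the outgroup: the derived state is whichever differs from the outgroup's state, so for dermal ossicles, enlarged canines, keeled scales the derived state is '0', and for the remaining characters it is '1'.
dermal ossicles: derived state '0' in Taxon A, Taxon P, and Taxon W only — synapomorphy for {Taxon A, Taxon P, Taxon W}.
serrated mandibles (derived state '1') is unique to Taxon B (autapomorphy; uninformative for grouping).
enlarged canines groups Taxon B and Taxon W, which is incompatible with the clades supported by the remaining characters; treating it as convergent (homoplasy) costs fewer steps than any alternative tree.
keeled scales: derived state '0' in Taxon B and Taxon T only — synapomorphy for {Taxon B, Taxon T}.
All ingroup taxa share the derived state '1' for tarsal claw bifid; it defines the ingroup but does not resolve relationships within it.
cranial crest: derived state '1' in Taxon B only — an autapomorphy, so it tells us nothing about relationships among taxa.
Only Taxon A and Taxon P show the derived state '1' for calcified operculum, supporting them as a clade.
Most parsimonious ingroup topology: ((Taxon B,Taxon T),(Taxon W,(Taxon P,Taxon A))).
Taxon P and Taxon W share a more recent common ancestor with each other than either does with Taxon B, so Taxon B is the least closely related of the three.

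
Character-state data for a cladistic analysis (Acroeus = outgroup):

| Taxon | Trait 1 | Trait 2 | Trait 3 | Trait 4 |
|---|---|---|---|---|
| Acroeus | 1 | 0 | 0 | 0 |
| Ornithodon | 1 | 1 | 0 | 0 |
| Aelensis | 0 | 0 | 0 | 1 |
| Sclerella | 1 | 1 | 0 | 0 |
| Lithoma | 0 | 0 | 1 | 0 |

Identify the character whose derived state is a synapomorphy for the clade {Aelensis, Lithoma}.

Trait 1

Character polarity is set by the outgroup: the derived state is whichever differs from the outgroup's state, so for Trait 1 the derived state is '0', and for the remaining characters it is '1'.
Trait 1 (derived state '0') is shared by Aelensis and Lithoma — a synapomorphy uniting that clade.
Trait 2 (derived state '1') is shared by Ornithodon and Sclerella — a synapomorphy uniting that clade.
Trait 3: derived state '1' in Lithoma only — an autapomorphy, so it tells us nothing about relationships among taxa.
Trait 4 (derived state '1') is unique to Aelensis (autapomorphy; uninformative for grouping).
Most parsimonious ingroup topology: ((Ornithodon,Sclerella),(Aelensis,Lithoma)).
The clade {Aelensis, Lithoma} is supported by Trait 1: its derived state '0' occurs in exactly those taxa and in no other taxon (including the outgroup).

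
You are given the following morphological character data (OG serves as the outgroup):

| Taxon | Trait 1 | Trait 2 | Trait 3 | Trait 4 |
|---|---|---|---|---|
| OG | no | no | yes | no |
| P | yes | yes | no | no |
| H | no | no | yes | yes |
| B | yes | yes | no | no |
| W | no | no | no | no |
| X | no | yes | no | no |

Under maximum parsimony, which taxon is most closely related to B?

Character polarity is set by the outgroup: the derived state is whichever differs from the outgroup's state, so for Trait 3 the derived state is 'no', and for the remaining characters it is 'yes'.
Only B and P show the derived state 'yes' for Trait 1, supporting them as a clade.
Trait 2: derived state 'yes' in B, P, and X only — synapomorphy for {B, P, X}.
Trait 3 (derived state 'no') is shared by B, P, W, and X — a synapomorphy uniting that clade.
Trait 4 (derived state 'yes') is unique to H (autapomorphy; uninformative for grouping).
Most parsimonious ingroup topology: ((((P,B),X),W),H).
B and P form a cherry on this tree, so they are sister taxa.

P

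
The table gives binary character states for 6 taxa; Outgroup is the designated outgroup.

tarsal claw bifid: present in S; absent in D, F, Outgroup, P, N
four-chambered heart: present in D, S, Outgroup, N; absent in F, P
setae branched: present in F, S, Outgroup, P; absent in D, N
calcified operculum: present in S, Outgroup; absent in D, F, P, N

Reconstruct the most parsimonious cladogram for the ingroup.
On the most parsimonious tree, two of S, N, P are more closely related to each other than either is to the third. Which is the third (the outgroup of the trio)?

S

Character polarity is set by the outgroup: the derived state is whichever differs from the outgroup's state, so for four-chambered heart, setae branched, calcified operculum the derived state is 'absent', and for the remaining characters it is 'present'.
tarsal claw bifid (derived state 'present') is unique to S (autapomorphy; uninformative for grouping).
Only F and P show the derived state 'absent' for four-chambered heart, supporting them as a clade.
Only D and N show the derived state 'absent' for setae branched, supporting them as a clade.
calcified operculum: derived state 'absent' in D, F, N, and P only — synapomorphy for {D, F, N, P}.
Most parsimonious ingroup topology: (((F,P),(D,N)),S).
P and N share a more recent common ancestor with each other than either does with S, so S is the least closely related of the three.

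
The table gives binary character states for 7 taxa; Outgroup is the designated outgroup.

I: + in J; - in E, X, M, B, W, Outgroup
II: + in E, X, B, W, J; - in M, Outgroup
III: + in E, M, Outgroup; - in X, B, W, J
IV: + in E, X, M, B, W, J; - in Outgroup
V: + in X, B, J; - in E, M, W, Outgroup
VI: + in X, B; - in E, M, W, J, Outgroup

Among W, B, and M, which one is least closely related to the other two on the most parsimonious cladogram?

M

Character polarity is set by the outgroup: the derived state is whichever differs from the outgroup's state, so for III the derived state is '-', and for the remaining characters it is '+'.
I (derived state '+') is unique to J (autapomorphy; uninformative for grouping).
II: derived state '+' in B, E, J, W, and X only — synapomorphy for {B, E, J, W, X}.
III: derived state '-' in B, J, W, and X only — synapomorphy for {B, J, W, X}.
IV (derived state '+') is shared by all ingroup taxa — unites the whole ingroup.
Only B, J, and X show the derived state '+' for V, supporting them as a clade.
Only B and X show the derived state '+' for VI, supporting them as a clade.
Most parsimonious ingroup topology: (((((X,B),J),W),E),M).
W and B share a more recent common ancestor with each other than either does with M, so M is the least closely related of the three.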